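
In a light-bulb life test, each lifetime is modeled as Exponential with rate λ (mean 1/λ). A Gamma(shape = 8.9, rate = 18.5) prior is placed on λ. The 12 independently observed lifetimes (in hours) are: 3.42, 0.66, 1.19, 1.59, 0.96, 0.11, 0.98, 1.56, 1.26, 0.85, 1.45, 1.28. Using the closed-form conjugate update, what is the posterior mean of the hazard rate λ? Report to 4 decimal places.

With a Gamma(shape α, rate β) prior on the exponential rate λ, the posterior after n observations with total T = Σxᵢ is Gamma(α+n, β+T).
Sum of observations T = 15.31 hours; n = 12.
Posterior: Gamma(8.9+12, 18.5+15.31) = Gamma(20.9, 33.81).
Posterior mean of λ = α/β = 20.9/33.81 = 0.6182.

0.6182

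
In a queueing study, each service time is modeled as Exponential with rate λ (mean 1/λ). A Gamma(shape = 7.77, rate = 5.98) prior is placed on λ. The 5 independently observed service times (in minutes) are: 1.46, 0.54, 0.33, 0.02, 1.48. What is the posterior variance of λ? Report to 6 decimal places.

0.132694

With a Gamma(shape α, rate β) prior on the exponential rate λ, the posterior after n observations with total T = Σxᵢ is Gamma(α+n, β+T).
Sum of observations T = 3.83 minutes; n = 5.
Posterior: Gamma(7.77+5, 5.98+3.83) = Gamma(12.77, 9.81).
Var = α/β² = 0.132694.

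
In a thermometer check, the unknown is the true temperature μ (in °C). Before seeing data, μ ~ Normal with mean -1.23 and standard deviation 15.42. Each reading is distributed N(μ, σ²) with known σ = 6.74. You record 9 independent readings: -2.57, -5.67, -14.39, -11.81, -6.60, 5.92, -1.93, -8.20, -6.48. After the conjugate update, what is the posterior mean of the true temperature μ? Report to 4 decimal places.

For Normal data with known variance σ², a Normal(μ₀, σ₀²) prior on μ is conjugate. Posterior precision = 1/σ₀² + n/σ²; posterior mean is the precision-weighted average of μ₀ and x̄.
Σxᵢ = (-2.57) + (-5.67) + (-14.39) + (-11.81) + (-6.60) + 5.92 + (-1.93) + (-8.20) + (-6.48) = -51.73, so n·x̄ = -51.73.
σ₀² = 15.42² = 237.7764, σ² = 6.74² = 45.4276; σ² + n·σ₀² = 45.4276 + 9·237.7764 = 2185.4152.
Posterior mean = (μ₀/σ₀² + n·x̄/σ²)/(1/σ₀² + n/σ²) = (σ²·μ₀ + σ₀²·n·x̄)/(σ² + n·σ₀²) = (45.4276·(-1.23) + 237.7764·(-51.73))/2185.4152 = -12356.04912/2185.4152 = -5.6539.

-5.6539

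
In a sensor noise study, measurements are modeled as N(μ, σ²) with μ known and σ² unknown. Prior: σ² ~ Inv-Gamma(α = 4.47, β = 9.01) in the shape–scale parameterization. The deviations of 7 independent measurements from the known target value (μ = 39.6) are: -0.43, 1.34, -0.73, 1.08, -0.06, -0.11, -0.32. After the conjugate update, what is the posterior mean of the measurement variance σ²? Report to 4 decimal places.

With known mean μ and an Inverse-Gamma(α, β) prior on σ², the Normal likelihood is conjugate: posterior is Inv-Gamma(α + n/2, β + Σ(xᵢ−μ)²/2).
Σ(xᵢ−μ)² = (-0.43)² + (1.34)² + (-0.73)² + (1.08)² + (-0.06)² + (-0.11)² + (-0.32)² = 3.7979.
Posterior: Inv-Gamma(4.47 + 7/2, 9.01 + 3.7979/2) = Inv-Gamma(7.97, 10.90895).
E[σ²|data] = β/(α−1) = 10.90895/6.97 = 1.5651.

1.5651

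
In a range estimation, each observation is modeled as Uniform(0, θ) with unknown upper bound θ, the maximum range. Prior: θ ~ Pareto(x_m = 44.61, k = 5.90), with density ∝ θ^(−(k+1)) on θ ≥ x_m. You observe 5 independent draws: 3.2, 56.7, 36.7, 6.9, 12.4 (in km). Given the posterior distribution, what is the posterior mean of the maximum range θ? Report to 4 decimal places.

A Pareto(scale x_m, shape k) prior on the upper bound θ of Uniform(0, θ) is conjugate: posterior is Pareto(max(x_m, max xᵢ), k + n).
Sample maximum = 56.7; prior scale x_m = 44.61 → posterior scale = max = 56.70.
Posterior shape = 5.90 + 5 = 10.90.
E[θ|data] = k·x_m/(k−1) = 10.90·56.70/9.90 = 62.4273.

62.4273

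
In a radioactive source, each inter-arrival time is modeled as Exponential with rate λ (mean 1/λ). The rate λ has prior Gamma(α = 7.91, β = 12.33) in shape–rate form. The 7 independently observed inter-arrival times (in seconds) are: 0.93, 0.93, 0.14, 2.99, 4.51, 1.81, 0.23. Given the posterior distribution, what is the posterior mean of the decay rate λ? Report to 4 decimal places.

0.6246

With a Gamma(shape α, rate β) prior on the exponential rate λ, the posterior after n observations with total T = Σxᵢ is Gamma(α+n, β+T).
Sum of observations T = 11.54 seconds; n = 7.
Posterior: Gamma(7.91+7, 12.33+11.54) = Gamma(14.91, 23.87).
Posterior mean of λ = α/β = 14.91/23.87 = 0.6246.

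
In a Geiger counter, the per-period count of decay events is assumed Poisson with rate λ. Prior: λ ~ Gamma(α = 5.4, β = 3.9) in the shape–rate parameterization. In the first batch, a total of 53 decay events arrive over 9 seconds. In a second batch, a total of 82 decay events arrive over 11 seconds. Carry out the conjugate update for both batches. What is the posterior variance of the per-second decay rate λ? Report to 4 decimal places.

0.2458

With a Gamma(shape α, rate β) prior, the Poisson likelihood is conjugate: the posterior is Gamma(α + ΣXᵢ, β + n).
After batch 1: Gamma(α+S, β+n) = Gamma(5.4+53, 3.9+9) = Gamma(58.4, 12.9).
After batch 2: Gamma(α+S, β+n) = Gamma(58.4+82, 12.9+11) = Gamma(140.4, 23.9).
Var = α/β² = 140.4/23.9² = 0.2458.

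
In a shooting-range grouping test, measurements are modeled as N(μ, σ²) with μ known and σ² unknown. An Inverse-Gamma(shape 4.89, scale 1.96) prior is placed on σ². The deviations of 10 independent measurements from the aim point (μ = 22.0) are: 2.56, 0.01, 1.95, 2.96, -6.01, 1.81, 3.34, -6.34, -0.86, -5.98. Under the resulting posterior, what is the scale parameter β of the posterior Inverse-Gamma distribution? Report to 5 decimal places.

75.14260

With known mean μ and an Inverse-Gamma(α, β) prior on σ², the Normal likelihood is conjugate: posterior is Inv-Gamma(α + n/2, β + Σ(xᵢ−μ)²/2).
Σ(xᵢ−μ)² = (2.56)² + (0.01)² + (1.95)² + (2.96)² + (-6.01)² + (1.81)² + (3.34)² + (-6.34)² + (-0.86)² + (-5.98)² = 146.3652.
Posterior: Inv-Gamma(4.89 + 10/2, 1.96 + 146.3652/2) = Inv-Gamma(9.89, 75.14260).
Posterior β = 75.14260.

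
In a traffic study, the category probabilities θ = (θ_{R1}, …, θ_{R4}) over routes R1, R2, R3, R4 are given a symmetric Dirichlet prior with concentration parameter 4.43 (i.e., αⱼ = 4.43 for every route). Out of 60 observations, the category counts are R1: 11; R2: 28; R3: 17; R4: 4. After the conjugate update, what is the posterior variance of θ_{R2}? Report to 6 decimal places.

0.003089

The Dirichlet prior is conjugate to the Multinomial likelihood: each posterior αⱼ = prior αⱼ + observed count nⱼ.
Posterior concentration: (15.43, 32.43, 21.43, 8.43), total = 77.72.
Var[θ_j] = α_j(Σα−α_j)/((Σα)²(Σα+1)) = 32.43·45.29/(77.72²·78.72) = 0.003089.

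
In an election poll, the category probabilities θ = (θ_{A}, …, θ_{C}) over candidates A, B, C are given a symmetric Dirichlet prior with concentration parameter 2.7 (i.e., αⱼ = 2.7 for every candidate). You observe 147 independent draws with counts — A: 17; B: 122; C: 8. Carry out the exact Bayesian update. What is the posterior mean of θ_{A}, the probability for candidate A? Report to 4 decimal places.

The Dirichlet prior is conjugate to the Multinomial likelihood: each posterior αⱼ = prior αⱼ + observed count nⱼ.
Posterior concentration: (19.7, 124.7, 10.7), total = 155.1.
E[θ_{A}|data] = α_{A}/Σα = 19.7/155.1 = 0.1270.

0.1270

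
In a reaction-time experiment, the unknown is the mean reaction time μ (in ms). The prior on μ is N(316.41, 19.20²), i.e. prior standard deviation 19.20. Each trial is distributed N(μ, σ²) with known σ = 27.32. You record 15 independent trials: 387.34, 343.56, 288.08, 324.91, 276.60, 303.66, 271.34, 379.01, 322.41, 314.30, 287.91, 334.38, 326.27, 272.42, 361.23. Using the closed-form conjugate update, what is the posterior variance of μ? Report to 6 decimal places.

43.841169

For Normal data with known variance σ², a Normal(μ₀, σ₀²) prior on μ is conjugate. Posterior precision = 1/σ₀² + n/σ²; posterior mean is the precision-weighted average of μ₀ and x̄.
σ₀² = 19.20² = 368.64, σ² = 27.32² = 746.3824; σ² + n·σ₀² = 746.3824 + 15·368.64 = 6275.9824.
Posterior precision = 1/σ₀² + n/σ² = 1/368.64 + 15/746.3824 = (σ² + n·σ₀²)/(σ₀²σ²) = 6275.9824/(368.64·746.3824); posterior variance σₙ² = σ₀²σ²/(σ² + n·σ₀²) = 368.64·746.3824/6275.9824 = 43.841169.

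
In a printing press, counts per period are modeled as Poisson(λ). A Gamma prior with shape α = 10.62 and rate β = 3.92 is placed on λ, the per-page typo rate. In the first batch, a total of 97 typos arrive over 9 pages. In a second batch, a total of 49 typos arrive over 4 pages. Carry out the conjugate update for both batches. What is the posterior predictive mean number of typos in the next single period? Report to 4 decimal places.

9.2565

With a Gamma(shape α, rate β) prior, the Poisson likelihood is conjugate: the posterior is Gamma(α + ΣXᵢ, β + n).
After batch 1: Gamma(α+S, β+n) = Gamma(10.62+97, 3.92+9) = Gamma(107.62, 12.92).
After batch 2: Gamma(α+S, β+n) = Gamma(107.62+49, 12.92+4) = Gamma(156.62, 16.92).
The predictive distribution for one future period is NegBinom with mean α/β = 9.2565.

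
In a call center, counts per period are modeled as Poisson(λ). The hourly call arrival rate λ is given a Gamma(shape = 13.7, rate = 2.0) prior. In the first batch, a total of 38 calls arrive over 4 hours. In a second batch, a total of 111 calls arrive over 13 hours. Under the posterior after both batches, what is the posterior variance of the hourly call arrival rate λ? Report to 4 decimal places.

With a Gamma(shape α, rate β) prior, the Poisson likelihood is conjugate: the posterior is Gamma(α + ΣXᵢ, β + n).
After batch 1: Gamma(α+S, β+n) = Gamma(13.7+38, 2.0+4) = Gamma(51.7, 6.0).
After batch 2: Gamma(α+S, β+n) = Gamma(51.7+111, 6.0+13) = Gamma(162.7, 19.0).
Var = α/β² = 162.7/19.0² = 0.4507.

0.4507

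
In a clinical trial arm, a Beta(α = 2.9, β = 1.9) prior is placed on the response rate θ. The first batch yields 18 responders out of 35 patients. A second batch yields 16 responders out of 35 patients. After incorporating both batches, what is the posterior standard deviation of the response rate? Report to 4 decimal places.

0.0574

The Beta prior is conjugate to a Binomial/Bernoulli likelihood; the update adds successes to α and failures to β.
After batch 1: Beta(2.9+18, 1.9+17) = Beta(20.9, 18.9).
After batch 2: Beta(20.9+16, 18.9+19) = Beta(36.9, 37.9).
Var = αβ/((α+β)²(α+β+1)) = 36.9·37.9/(74.8²·75.8) = 0.00329756; SD = √0.00329756 = 0.0574.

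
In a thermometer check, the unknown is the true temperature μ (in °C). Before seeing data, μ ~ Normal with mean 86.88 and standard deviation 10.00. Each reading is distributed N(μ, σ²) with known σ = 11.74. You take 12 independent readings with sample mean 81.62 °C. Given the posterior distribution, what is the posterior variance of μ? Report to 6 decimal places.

For Normal data with known variance σ², a Normal(μ₀, σ₀²) prior on μ is conjugate. Posterior precision = 1/σ₀² + n/σ²; posterior mean is the precision-weighted average of μ₀ and x̄.
σ₀² = 10.00² = 100, σ² = 11.74² = 137.8276; σ² + n·σ₀² = 137.8276 + 12·100 = 1337.8276.
Posterior precision = 1/σ₀² + n/σ² = 1/100 + 12/137.8276 = (σ² + n·σ₀²)/(σ₀²σ²) = 1337.8276/(100·137.8276); posterior variance σₙ² = σ₀²σ²/(σ² + n·σ₀²) = 100·137.8276/1337.8276 = 10.302344.

10.302344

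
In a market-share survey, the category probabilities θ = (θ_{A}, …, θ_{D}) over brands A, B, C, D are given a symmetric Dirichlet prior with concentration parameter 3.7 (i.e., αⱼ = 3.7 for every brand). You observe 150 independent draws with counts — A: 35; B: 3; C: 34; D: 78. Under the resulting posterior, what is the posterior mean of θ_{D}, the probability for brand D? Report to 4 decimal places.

The Dirichlet prior is conjugate to the Multinomial likelihood: each posterior αⱼ = prior αⱼ + observed count nⱼ.
Posterior concentration: (38.7, 6.7, 37.7, 81.7), total = 164.8.
E[θ_{D}|data] = α_{D}/Σα = 81.7/164.8 = 0.4958.

0.4958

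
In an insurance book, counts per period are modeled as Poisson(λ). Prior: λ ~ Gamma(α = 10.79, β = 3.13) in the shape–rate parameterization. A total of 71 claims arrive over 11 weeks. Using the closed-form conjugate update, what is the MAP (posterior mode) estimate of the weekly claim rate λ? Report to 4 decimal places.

With a Gamma(shape α, rate β) prior, the Poisson likelihood is conjugate: the posterior is Gamma(α + ΣXᵢ, β + n).
Posterior: Gamma(α+S, β+n) = Gamma(10.79+71, 3.13+11) = Gamma(81.79, 14.13).
Mode of Gamma(α,β) for α≥1 is (α−1)/β = 80.79/14.13 = 5.7176.

5.7176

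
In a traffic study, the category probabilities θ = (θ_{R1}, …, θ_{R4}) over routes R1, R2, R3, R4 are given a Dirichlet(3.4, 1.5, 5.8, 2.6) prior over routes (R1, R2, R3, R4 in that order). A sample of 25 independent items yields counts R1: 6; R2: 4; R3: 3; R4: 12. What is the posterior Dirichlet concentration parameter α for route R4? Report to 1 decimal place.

14.6

The Dirichlet prior is conjugate to the Multinomial likelihood: each posterior αⱼ = prior αⱼ + observed count nⱼ.
Posterior concentration: (9.4, 5.5, 8.8, 14.6), total = 38.3.
α_{R4} = 2.6 + 12 = 14.6.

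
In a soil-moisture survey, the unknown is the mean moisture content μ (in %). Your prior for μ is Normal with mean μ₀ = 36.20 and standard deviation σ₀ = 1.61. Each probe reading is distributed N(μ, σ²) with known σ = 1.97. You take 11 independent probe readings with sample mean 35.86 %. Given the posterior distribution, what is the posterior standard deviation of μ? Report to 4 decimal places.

For Normal data with known variance σ², a Normal(μ₀, σ₀²) prior on μ is conjugate. Posterior precision = 1/σ₀² + n/σ²; posterior mean is the precision-weighted average of μ₀ and x̄.
σ₀² = 1.61² = 2.5921, σ² = 1.97² = 3.8809; σ² + n·σ₀² = 3.8809 + 11·2.5921 = 32.394.
Posterior precision = 1/σ₀² + n/σ² = 1/2.5921 + 11/3.8809 = (σ² + n·σ₀²)/(σ₀²σ²) = 32.394/(2.5921·3.8809); posterior variance σₙ² = σ₀²σ²/(σ² + n·σ₀²) = 2.5921·3.8809/32.394 = 0.310541.
Posterior SD = √σₙ² = √(2.5921·3.8809/32.394) = 0.5573.

0.5573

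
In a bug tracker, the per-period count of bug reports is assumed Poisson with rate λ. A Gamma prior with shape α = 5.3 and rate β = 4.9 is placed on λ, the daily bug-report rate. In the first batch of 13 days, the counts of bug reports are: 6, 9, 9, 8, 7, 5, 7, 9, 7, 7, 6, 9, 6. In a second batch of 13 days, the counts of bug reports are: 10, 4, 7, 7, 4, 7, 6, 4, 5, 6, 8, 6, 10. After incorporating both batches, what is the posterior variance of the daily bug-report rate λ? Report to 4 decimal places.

With a Gamma(shape α, rate β) prior, the Poisson likelihood is conjugate: the posterior is Gamma(α + ΣXᵢ, β + n).
Batch 1: sum of counts S = 95 over n = 13 days.
After batch 1: Gamma(α+S, β+n) = Gamma(5.3+95, 4.9+13) = Gamma(100.3, 17.9).
Batch 2: sum of counts S = 84 over n = 13 days.
After batch 2: Gamma(α+S, β+n) = Gamma(100.3+84, 17.9+13) = Gamma(184.3, 30.9).
Var = α/β² = 184.3/30.9² = 0.1930.

0.1930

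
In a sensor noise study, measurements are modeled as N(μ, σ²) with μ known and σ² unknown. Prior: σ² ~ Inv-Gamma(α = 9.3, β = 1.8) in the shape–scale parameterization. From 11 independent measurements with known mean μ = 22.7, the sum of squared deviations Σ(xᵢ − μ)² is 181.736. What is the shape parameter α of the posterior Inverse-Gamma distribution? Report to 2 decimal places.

With known mean μ and an Inverse-Gamma(α, β) prior on σ², the Normal likelihood is conjugate: posterior is Inv-Gamma(α + n/2, β + Σ(xᵢ−μ)²/2).
Posterior: Inv-Gamma(9.3 + 11/2, 1.8 + 181.736/2) = Inv-Gamma(14.80, 92.6680).
Posterior α = 14.80.

14.80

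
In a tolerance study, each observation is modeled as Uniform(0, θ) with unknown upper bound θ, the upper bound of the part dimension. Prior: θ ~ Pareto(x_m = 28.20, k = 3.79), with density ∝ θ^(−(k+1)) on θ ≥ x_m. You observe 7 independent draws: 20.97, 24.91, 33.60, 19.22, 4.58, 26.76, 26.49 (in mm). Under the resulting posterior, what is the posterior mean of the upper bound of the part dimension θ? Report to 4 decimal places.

37.0321

A Pareto(scale x_m, shape k) prior on the upper bound θ of Uniform(0, θ) is conjugate: posterior is Pareto(max(x_m, max xᵢ), k + n).
Sample maximum = 33.60; prior scale x_m = 28.20 → posterior scale = max = 33.60.
Posterior shape = 3.79 + 7 = 10.79.
E[θ|data] = k·x_m/(k−1) = 10.79·33.60/9.79 = 37.0321.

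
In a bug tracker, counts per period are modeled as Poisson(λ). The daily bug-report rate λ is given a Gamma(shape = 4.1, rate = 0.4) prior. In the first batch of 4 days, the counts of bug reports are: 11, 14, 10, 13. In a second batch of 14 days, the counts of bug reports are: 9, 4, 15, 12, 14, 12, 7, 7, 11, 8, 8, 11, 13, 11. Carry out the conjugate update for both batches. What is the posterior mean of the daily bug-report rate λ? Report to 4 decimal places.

10.5489

With a Gamma(shape α, rate β) prior, the Poisson likelihood is conjugate: the posterior is Gamma(α + ΣXᵢ, β + n).
Batch 1: sum of counts S = 48 over n = 4 days.
After batch 1: Gamma(α+S, β+n) = Gamma(4.1+48, 0.4+4) = Gamma(52.1, 4.4).
Batch 2: sum of counts S = 142 over n = 14 days.
After batch 2: Gamma(α+S, β+n) = Gamma(52.1+142, 4.4+14) = Gamma(194.1, 18.4).
Posterior mean = α/β = 194.1/18.4 = 10.5489.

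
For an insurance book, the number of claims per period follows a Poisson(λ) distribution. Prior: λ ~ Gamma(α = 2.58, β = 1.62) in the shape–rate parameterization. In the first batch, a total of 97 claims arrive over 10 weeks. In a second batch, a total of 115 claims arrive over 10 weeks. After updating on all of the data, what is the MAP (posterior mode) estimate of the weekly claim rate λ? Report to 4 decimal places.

9.8788

With a Gamma(shape α, rate β) prior, the Poisson likelihood is conjugate: the posterior is Gamma(α + ΣXᵢ, β + n).
After batch 1: Gamma(α+S, β+n) = Gamma(2.58+97, 1.62+10) = Gamma(99.58, 11.62).
After batch 2: Gamma(α+S, β+n) = Gamma(99.58+115, 11.62+10) = Gamma(214.58, 21.62).
Mode of Gamma(α,β) for α≥1 is (α−1)/β = 213.58/21.62 = 9.8788.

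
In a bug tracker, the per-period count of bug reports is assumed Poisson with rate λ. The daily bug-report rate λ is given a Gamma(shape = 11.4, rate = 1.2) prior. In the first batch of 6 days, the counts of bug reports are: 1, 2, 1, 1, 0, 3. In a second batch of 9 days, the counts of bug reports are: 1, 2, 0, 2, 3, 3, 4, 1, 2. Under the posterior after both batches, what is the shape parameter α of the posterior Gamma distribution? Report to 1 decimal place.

With a Gamma(shape α, rate β) prior, the Poisson likelihood is conjugate: the posterior is Gamma(α + ΣXᵢ, β + n).
Batch 1: sum of counts S = 8 over n = 6 days.
After batch 1: Gamma(α+S, β+n) = Gamma(11.4+8, 1.2+6) = Gamma(19.4, 7.2).
Batch 2: sum of counts S = 18 over n = 9 days.
After batch 2: Gamma(α+S, β+n) = Gamma(19.4+18, 7.2+9) = Gamma(37.4, 16.2).
Posterior α = 37.4.

37.4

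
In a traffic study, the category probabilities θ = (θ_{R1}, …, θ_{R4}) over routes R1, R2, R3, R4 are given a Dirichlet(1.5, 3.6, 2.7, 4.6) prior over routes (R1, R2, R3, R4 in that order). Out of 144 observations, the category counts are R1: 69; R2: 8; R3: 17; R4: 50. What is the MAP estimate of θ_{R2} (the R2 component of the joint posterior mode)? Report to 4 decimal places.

The Dirichlet prior is conjugate to the Multinomial likelihood: each posterior αⱼ = prior αⱼ + observed count nⱼ.
Posterior concentration: (70.5, 11.6, 19.7, 54.6), total = 156.4.
Joint mode component: (α_{R2}−1)/(Σα−K) = 10.6/152.4 = 0.0696.

0.0696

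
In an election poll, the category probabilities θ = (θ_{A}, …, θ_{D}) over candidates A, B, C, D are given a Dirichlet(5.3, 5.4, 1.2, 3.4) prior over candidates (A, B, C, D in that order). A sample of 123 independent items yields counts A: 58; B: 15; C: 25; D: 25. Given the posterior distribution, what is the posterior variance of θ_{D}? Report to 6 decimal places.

The Dirichlet prior is conjugate to the Multinomial likelihood: each posterior αⱼ = prior αⱼ + observed count nⱼ.
Posterior concentration: (63.3, 20.4, 26.2, 28.4), total = 138.3.
Var[θ_j] = α_j(Σα−α_j)/((Σα)²(Σα+1)) = 28.4·109.9/(138.3²·139.3) = 0.001171.

0.001171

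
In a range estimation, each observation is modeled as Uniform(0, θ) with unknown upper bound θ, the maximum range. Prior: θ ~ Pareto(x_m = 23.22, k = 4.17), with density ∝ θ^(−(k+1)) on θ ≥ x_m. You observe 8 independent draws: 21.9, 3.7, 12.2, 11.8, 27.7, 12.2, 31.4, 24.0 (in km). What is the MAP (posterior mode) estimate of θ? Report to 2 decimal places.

A Pareto(scale x_m, shape k) prior on the upper bound θ of Uniform(0, θ) is conjugate: posterior is Pareto(max(x_m, max xᵢ), k + n).
Sample maximum = 31.4; prior scale x_m = 23.22 → posterior scale = max = 31.40.
Posterior shape = 4.17 + 8 = 12.17.
The Pareto density is decreasing on [x_m, ∞), so the mode is x_m = 31.40.

31.40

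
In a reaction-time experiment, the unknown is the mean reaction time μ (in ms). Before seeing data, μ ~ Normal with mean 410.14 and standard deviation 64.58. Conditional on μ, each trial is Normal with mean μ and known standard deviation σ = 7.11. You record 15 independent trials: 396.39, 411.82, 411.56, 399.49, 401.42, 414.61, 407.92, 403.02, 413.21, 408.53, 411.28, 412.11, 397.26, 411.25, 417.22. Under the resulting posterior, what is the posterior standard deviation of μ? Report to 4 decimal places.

For Normal data with known variance σ², a Normal(μ₀, σ₀²) prior on μ is conjugate. Posterior precision = 1/σ₀² + n/σ²; posterior mean is the precision-weighted average of μ₀ and x̄.
σ₀² = 64.58² = 4170.5764, σ² = 7.11² = 50.5521; σ² + n·σ₀² = 50.5521 + 15·4170.5764 = 62609.1981.
Posterior precision = 1/σ₀² + n/σ² = 1/4170.5764 + 15/50.5521 = (σ² + n·σ₀²)/(σ₀²σ²) = 62609.1981/(4170.5764·50.5521); posterior variance σₙ² = σ₀²σ²/(σ² + n·σ₀²) = 4170.5764·50.5521/62609.1981 = 3.367419.
Posterior SD = √σₙ² = √(4170.5764·50.5521/62609.1981) = 1.8351.

1.8351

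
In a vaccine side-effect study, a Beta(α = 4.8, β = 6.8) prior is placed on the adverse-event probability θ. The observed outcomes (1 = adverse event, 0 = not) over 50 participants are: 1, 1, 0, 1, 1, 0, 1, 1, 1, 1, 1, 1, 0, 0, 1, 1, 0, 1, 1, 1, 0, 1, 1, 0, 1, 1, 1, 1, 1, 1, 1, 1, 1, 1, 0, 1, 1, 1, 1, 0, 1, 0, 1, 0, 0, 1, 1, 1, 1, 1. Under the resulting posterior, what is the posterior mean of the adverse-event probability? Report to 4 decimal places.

The Beta prior is conjugate to a Binomial/Bernoulli likelihood; the update adds successes to α and failures to β.
Posterior: Beta(α+k, β+n−k) = Beta(4.8+38, 6.8+12) = Beta(42.8, 18.8).
Posterior mean = α/(α+β) = 42.8/61.6 = 0.6948.

0.6948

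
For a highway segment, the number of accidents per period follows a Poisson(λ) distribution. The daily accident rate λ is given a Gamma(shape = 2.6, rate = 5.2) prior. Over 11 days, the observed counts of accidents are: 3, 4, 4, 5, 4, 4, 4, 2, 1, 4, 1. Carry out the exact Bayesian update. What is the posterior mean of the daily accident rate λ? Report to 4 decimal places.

2.3827

With a Gamma(shape α, rate β) prior, the Poisson likelihood is conjugate: the posterior is Gamma(α + ΣXᵢ, β + n).
Sum of counts S = 36 over n = 11 days.
Posterior: Gamma(α+S, β+n) = Gamma(2.6+36, 5.2+11) = Gamma(38.6, 16.2).
Posterior mean = α/β = 38.6/16.2 = 2.3827.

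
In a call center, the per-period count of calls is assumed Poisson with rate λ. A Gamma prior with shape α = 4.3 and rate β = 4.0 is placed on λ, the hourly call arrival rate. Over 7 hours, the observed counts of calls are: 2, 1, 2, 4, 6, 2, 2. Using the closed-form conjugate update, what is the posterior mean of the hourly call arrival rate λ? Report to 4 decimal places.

2.1182

With a Gamma(shape α, rate β) prior, the Poisson likelihood is conjugate: the posterior is Gamma(α + ΣXᵢ, β + n).
Sum of counts S = 19 over n = 7 hours.
Posterior: Gamma(α+S, β+n) = Gamma(4.3+19, 4.0+7) = Gamma(23.3, 11.0).
Posterior mean = α/β = 23.3/11.0 = 2.1182.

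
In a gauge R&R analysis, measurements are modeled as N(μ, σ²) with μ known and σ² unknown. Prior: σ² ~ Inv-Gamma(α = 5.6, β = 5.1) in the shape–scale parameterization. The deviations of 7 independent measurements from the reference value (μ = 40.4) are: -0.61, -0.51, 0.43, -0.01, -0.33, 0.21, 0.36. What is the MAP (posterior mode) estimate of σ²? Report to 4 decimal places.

0.5594

With known mean μ and an Inverse-Gamma(α, β) prior on σ², the Normal likelihood is conjugate: posterior is Inv-Gamma(α + n/2, β + Σ(xᵢ−μ)²/2).
Σ(xᵢ−μ)² = (-0.61)² + (-0.51)² + (0.43)² + (-0.01)² + (-0.33)² + (0.21)² + (0.36)² = 1.0998.
Posterior: Inv-Gamma(5.6 + 7/2, 5.1 + 1.0998/2) = Inv-Gamma(9.10, 5.64990).
Mode = β/(α+1) = 5.64990/10.10 = 0.5594.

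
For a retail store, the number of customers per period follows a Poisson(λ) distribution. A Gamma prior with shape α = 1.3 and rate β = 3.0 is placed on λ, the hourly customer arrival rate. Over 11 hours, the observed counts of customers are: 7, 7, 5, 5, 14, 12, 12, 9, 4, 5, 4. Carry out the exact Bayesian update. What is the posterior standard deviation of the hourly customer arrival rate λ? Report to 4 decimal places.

With a Gamma(shape α, rate β) prior, the Poisson likelihood is conjugate: the posterior is Gamma(α + ΣXᵢ, β + n).
Sum of counts S = 84 over n = 11 hours.
Posterior: Gamma(α+S, β+n) = Gamma(1.3+84, 3.0+11) = Gamma(85.3, 14.0).
SD = √α/β = √85.3/14.0 = 0.6597.

0.6597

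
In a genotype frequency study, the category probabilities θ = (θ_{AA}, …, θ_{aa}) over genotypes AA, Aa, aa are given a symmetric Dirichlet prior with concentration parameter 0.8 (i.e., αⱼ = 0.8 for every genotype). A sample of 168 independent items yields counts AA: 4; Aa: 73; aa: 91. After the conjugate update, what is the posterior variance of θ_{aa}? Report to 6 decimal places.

0.001450

The Dirichlet prior is conjugate to the Multinomial likelihood: each posterior αⱼ = prior αⱼ + observed count nⱼ.
Posterior concentration: (4.8, 73.8, 91.8), total = 170.4.
Var[θ_j] = α_j(Σα−α_j)/((Σα)²(Σα+1)) = 91.8·78.6/(170.4²·171.4) = 0.001450.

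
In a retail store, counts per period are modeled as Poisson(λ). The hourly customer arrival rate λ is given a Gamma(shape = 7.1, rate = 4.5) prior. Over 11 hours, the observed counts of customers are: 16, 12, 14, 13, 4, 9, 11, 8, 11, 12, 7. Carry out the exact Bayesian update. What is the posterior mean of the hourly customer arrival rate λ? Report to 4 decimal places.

8.0065

With a Gamma(shape α, rate β) prior, the Poisson likelihood is conjugate: the posterior is Gamma(α + ΣXᵢ, β + n).
Sum of counts S = 117 over n = 11 hours.
Posterior: Gamma(α+S, β+n) = Gamma(7.1+117, 4.5+11) = Gamma(124.1, 15.5).
Posterior mean = α/β = 124.1/15.5 = 8.0065.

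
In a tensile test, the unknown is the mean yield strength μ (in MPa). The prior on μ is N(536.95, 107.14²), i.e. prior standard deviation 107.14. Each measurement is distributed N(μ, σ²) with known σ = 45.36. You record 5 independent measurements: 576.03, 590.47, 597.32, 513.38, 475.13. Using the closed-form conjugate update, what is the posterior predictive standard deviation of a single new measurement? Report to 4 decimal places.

For Normal data with known variance σ², a Normal(μ₀, σ₀²) prior on μ is conjugate. Posterior precision = 1/σ₀² + n/σ²; posterior mean is the precision-weighted average of μ₀ and x̄.
σ₀² = 107.14² = 11478.9796, σ² = 45.36² = 2057.5296; σ² + n·σ₀² = 2057.5296 + 5·11478.9796 = 59452.4276.
Posterior precision = 1/σ₀² + n/σ² = 1/11478.9796 + 5/2057.5296 = (σ² + n·σ₀²)/(σ₀²σ²) = 59452.4276/(11478.9796·2057.5296); posterior variance σₙ² = σ₀²σ²/(σ² + n·σ₀²) = 11478.9796·2057.5296/59452.4276 = 397.264523.
Predictive variance for one new observation = σₙ² + σ² = 11478.9796·2057.5296/59452.4276 + 2057.5296 = σ²·(σ₀² + 59452.4276)/59452.4276 = 2057.5296·70931.4072/59452.4276 = 2454.794123; SD = √(2057.5296·70931.4072/59452.4276) = 49.5459.

49.5459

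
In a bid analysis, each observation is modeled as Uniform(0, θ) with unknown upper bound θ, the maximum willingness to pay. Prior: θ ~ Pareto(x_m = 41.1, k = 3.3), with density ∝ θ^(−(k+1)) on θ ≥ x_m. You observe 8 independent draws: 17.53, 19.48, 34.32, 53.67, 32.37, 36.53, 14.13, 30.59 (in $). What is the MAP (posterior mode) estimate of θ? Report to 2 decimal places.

53.67

A Pareto(scale x_m, shape k) prior on the upper bound θ of Uniform(0, θ) is conjugate: posterior is Pareto(max(x_m, max xᵢ), k + n).
Sample maximum = 53.67; prior scale x_m = 41.1 → posterior scale = max = 53.67.
Posterior shape = 3.3 + 8 = 11.3.
The Pareto density is decreasing on [x_m, ∞), so the mode is x_m = 53.67.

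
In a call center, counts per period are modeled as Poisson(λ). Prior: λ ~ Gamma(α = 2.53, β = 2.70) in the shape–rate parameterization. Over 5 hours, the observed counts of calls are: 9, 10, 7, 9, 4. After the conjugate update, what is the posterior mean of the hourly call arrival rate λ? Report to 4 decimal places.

With a Gamma(shape α, rate β) prior, the Poisson likelihood is conjugate: the posterior is Gamma(α + ΣXᵢ, β + n).
Sum of counts S = 39 over n = 5 hours.
Posterior: Gamma(α+S, β+n) = Gamma(2.53+39, 2.70+5) = Gamma(41.53, 7.70).
Posterior mean = α/β = 41.53/7.70 = 5.3935.

5.3935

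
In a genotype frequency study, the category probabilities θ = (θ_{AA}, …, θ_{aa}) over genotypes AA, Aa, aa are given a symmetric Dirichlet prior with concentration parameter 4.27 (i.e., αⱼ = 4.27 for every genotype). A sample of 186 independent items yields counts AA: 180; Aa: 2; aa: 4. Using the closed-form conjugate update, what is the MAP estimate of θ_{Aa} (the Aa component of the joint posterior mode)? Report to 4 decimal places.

The Dirichlet prior is conjugate to the Multinomial likelihood: each posterior αⱼ = prior αⱼ + observed count nⱼ.
Posterior concentration: (184.27, 6.27, 8.27), total = 198.81.
Joint mode component: (α_{Aa}−1)/(Σα−K) = 5.27/195.81 = 0.0269.

0.0269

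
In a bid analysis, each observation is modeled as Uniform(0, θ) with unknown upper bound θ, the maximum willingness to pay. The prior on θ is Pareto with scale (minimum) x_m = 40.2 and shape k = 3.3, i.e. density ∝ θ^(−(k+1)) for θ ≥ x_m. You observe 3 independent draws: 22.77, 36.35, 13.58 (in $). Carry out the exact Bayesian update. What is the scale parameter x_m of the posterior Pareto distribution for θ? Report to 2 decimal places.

40.20

A Pareto(scale x_m, shape k) prior on the upper bound θ of Uniform(0, θ) is conjugate: posterior is Pareto(max(x_m, max xᵢ), k + n).
Sample maximum = 36.35; prior scale x_m = 40.2 → posterior scale = max = 40.20.
Posterior shape = 3.3 + 3 = 6.3.
Posterior scale x_m = 40.20.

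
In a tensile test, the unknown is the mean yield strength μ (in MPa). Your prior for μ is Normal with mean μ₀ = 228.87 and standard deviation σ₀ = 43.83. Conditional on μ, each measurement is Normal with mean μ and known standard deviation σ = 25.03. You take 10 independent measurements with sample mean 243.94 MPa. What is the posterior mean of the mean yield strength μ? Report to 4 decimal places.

For Normal data with known variance σ², a Normal(μ₀, σ₀²) prior on μ is conjugate. Posterior precision = 1/σ₀² + n/σ²; posterior mean is the precision-weighted average of μ₀ and x̄.
n·x̄ = 10·243.94 = 2439.4.
σ₀² = 43.83² = 1921.0689, σ² = 25.03² = 626.5009; σ² + n·σ₀² = 626.5009 + 10·1921.0689 = 19837.1899.
Posterior mean = (μ₀/σ₀² + n·x̄/σ²)/(1/σ₀² + n/σ²) = (σ²·μ₀ + σ₀²·n·x̄)/(σ² + n·σ₀²) = (626.5009·228.87 + 1921.0689·2439.4)/19837.1899 = 4829642.735643/19837.1899 = 243.4641.

243.4641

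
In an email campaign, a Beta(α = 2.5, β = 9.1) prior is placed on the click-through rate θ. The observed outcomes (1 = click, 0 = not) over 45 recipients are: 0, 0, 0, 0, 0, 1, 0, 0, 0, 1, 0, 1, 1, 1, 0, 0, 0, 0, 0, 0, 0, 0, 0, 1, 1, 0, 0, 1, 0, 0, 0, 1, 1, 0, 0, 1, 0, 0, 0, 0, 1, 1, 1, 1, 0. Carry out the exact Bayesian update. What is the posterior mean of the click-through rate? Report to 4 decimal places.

0.3092

The Beta prior is conjugate to a Binomial/Bernoulli likelihood; the update adds successes to α and failures to β.
Posterior: Beta(α+k, β+n−k) = Beta(2.5+15, 9.1+30) = Beta(17.5, 39.1).
Posterior mean = α/(α+β) = 17.5/56.6 = 0.3092.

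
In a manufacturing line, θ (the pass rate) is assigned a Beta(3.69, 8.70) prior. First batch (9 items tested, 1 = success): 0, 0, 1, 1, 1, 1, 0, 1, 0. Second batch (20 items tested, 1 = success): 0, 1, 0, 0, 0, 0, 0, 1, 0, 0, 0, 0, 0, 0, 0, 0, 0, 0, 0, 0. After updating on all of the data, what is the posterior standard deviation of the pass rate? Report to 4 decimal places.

The Beta prior is conjugate to a Binomial/Bernoulli likelihood; the update adds successes to α and failures to β.
After batch 1: Beta(3.69+5, 8.70+4) = Beta(8.69, 12.70).
After batch 2: Beta(8.69+2, 12.70+18) = Beta(10.69, 30.70).
Var = αβ/((α+β)²(α+β+1)) = 10.69·30.70/(41.39²·42.39) = 0.00451920; SD = √0.00451920 = 0.0672.

0.0672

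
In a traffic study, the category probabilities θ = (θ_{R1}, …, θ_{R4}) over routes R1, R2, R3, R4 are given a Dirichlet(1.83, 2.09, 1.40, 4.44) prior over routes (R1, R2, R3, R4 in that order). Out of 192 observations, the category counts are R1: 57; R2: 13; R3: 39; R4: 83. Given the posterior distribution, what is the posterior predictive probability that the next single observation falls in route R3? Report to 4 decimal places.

The Dirichlet prior is conjugate to the Multinomial likelihood: each posterior αⱼ = prior αⱼ + observed count nⱼ.
Posterior concentration: (58.83, 15.09, 40.40, 87.44), total = 201.76.
P(next = R3 | data) = α_{R3}/Σα = 0.2002.

0.2002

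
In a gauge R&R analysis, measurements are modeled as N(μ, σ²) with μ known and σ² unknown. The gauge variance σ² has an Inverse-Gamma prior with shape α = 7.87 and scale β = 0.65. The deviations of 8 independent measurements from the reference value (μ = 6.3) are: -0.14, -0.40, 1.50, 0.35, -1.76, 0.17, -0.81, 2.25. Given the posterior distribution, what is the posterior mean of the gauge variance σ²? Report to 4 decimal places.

0.5840

With known mean μ and an Inverse-Gamma(α, β) prior on σ², the Normal likelihood is conjugate: posterior is Inv-Gamma(α + n/2, β + Σ(xᵢ−μ)²/2).
Σ(xᵢ−μ)² = (-0.14)² + (-0.40)² + (1.50)² + (0.35)² + (-1.76)² + (0.17)² + (-0.81)² + (2.25)² = 11.3972.
Posterior: Inv-Gamma(7.87 + 8/2, 0.65 + 11.3972/2) = Inv-Gamma(11.87, 6.34860).
E[σ²|data] = β/(α−1) = 6.34860/10.87 = 0.5840.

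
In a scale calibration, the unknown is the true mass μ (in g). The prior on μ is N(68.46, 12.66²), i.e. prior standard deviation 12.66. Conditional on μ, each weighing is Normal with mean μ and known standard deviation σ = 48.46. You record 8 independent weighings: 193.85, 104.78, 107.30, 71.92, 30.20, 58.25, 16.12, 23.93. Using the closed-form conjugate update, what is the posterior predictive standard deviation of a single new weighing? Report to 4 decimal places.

49.5181

For Normal data with known variance σ², a Normal(μ₀, σ₀²) prior on μ is conjugate. Posterior precision = 1/σ₀² + n/σ²; posterior mean is the precision-weighted average of μ₀ and x̄.
σ₀² = 12.66² = 160.2756, σ² = 48.46² = 2348.3716; σ² + n·σ₀² = 2348.3716 + 8·160.2756 = 3630.5764.
Posterior precision = 1/σ₀² + n/σ² = 1/160.2756 + 8/2348.3716 = (σ² + n·σ₀²)/(σ₀²σ²) = 3630.5764/(160.2756·2348.3716); posterior variance σₙ² = σ₀²σ²/(σ² + n·σ₀²) = 160.2756·2348.3716/3630.5764 = 103.671325.
Predictive variance for one new observation = σₙ² + σ² = 160.2756·2348.3716/3630.5764 + 2348.3716 = σ²·(σ₀² + 3630.5764)/3630.5764 = 2348.3716·3790.852/3630.5764 = 2452.042925; SD = √(2348.3716·3790.852/3630.5764) = 49.5181.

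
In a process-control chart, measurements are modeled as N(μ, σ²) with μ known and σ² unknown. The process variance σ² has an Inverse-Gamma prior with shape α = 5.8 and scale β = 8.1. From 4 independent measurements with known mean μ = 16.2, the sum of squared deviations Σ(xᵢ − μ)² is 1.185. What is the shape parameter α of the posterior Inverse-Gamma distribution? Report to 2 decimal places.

With known mean μ and an Inverse-Gamma(α, β) prior on σ², the Normal likelihood is conjugate: posterior is Inv-Gamma(α + n/2, β + Σ(xᵢ−μ)²/2).
Posterior: Inv-Gamma(5.8 + 4/2, 8.1 + 1.185/2) = Inv-Gamma(7.80, 8.6925).
Posterior α = 7.80.

7.80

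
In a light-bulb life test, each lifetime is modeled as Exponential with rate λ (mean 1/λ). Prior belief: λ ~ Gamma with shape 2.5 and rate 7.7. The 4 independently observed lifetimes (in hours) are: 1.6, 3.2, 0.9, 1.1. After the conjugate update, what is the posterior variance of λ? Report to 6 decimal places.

0.030916

With a Gamma(shape α, rate β) prior on the exponential rate λ, the posterior after n observations with total T = Σxᵢ is Gamma(α+n, β+T).
Sum of observations T = 6.8 hours; n = 4.
Posterior: Gamma(2.5+4, 7.7+6.8) = Gamma(6.5, 14.5).
Var = α/β² = 0.030916.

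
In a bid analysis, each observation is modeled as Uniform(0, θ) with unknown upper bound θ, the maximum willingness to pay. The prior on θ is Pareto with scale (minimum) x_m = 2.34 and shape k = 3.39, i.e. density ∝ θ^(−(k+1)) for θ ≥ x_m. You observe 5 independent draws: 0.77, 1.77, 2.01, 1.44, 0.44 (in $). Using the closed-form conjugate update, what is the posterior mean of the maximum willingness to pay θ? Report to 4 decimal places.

2.6566

A Pareto(scale x_m, shape k) prior on the upper bound θ of Uniform(0, θ) is conjugate: posterior is Pareto(max(x_m, max xᵢ), k + n).
Sample maximum = 2.01; prior scale x_m = 2.34 → posterior scale = max = 2.34.
Posterior shape = 3.39 + 5 = 8.39.
E[θ|data] = k·x_m/(k−1) = 8.39·2.34/7.39 = 2.6566.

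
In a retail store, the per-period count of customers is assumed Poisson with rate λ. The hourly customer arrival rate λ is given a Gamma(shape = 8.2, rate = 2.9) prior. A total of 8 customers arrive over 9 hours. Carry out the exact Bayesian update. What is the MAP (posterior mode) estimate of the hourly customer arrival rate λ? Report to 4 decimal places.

1.2773

With a Gamma(shape α, rate β) prior, the Poisson likelihood is conjugate: the posterior is Gamma(α + ΣXᵢ, β + n).
Posterior: Gamma(α+S, β+n) = Gamma(8.2+8, 2.9+9) = Gamma(16.2, 11.9).
Mode of Gamma(α,β) for α≥1 is (α−1)/β = 15.2/11.9 = 1.2773.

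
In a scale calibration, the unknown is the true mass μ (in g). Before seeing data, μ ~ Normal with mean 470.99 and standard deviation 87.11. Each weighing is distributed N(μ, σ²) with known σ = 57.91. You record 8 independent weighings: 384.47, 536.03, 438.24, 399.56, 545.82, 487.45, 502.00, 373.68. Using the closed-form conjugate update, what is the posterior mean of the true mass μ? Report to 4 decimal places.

For Normal data with known variance σ², a Normal(μ₀, σ₀²) prior on μ is conjugate. Posterior precision = 1/σ₀² + n/σ²; posterior mean is the precision-weighted average of μ₀ and x̄.
Σxᵢ = 384.47 + 536.03 + 438.24 + 399.56 + 545.82 + 487.45 + 502.00 + 373.68 = 3667.25, so n·x̄ = 3667.25.
σ₀² = 87.11² = 7588.1521, σ² = 57.91² = 3353.5681; σ² + n·σ₀² = 3353.5681 + 8·7588.1521 = 64058.7849.
Posterior mean = (μ₀/σ₀² + n·x̄/σ²)/(1/σ₀² + n/σ²) = (σ²·μ₀ + σ₀²·n·x̄)/(σ² + n·σ₀²) = (3353.5681·470.99 + 7588.1521·3667.25)/64058.7849 = 29407147.828144/64058.7849 = 459.0650.

459.0650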